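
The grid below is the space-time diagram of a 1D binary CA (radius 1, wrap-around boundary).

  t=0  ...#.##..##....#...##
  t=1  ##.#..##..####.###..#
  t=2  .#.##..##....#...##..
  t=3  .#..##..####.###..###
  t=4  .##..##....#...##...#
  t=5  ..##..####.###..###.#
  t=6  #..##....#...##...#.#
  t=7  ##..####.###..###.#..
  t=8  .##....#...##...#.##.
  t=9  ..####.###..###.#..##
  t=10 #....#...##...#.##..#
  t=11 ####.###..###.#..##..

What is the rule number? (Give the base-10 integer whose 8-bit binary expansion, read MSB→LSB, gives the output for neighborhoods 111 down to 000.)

  nb ###: next=.  (t=1,i=0, bit7=0)
  nb ##.: next=#  (t=0,i=6, bit6=1)
  nb #.#: next=.  (t=0,i=4, bit5=0)
  nb #..: next=#  (t=0,i=0, bit4=1)
  nb .##: next=.  (t=0,i=5, bit3=0)
  nb .#.: next=#  (t=0,i=3, bit2=1)
  nb ..#: next=.  (t=0,i=2, bit1=0)
  nb ...: next=#  (t=0,i=1, bit0=1)
  bits 01010101 = 85

85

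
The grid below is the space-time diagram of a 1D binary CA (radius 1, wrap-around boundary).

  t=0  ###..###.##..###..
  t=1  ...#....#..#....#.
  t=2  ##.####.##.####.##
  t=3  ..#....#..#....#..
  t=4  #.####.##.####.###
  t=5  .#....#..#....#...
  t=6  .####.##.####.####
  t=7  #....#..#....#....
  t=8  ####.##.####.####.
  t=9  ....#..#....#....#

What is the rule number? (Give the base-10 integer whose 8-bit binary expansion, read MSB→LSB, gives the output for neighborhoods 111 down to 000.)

53

  nb ###: next=.  (t=0,i=1, bit7=0)
  nb ##.: next=.  (t=0,i=2, bit6=0)
  nb #.#: next=#  (t=0,i=8, bit5=1)
  nb #..: next=#  (t=0,i=3, bit4=1)
  nb .##: next=.  (t=0,i=0, bit3=0)
  nb .#.: next=#  (t=1,i=3, bit2=1)
  nb ..#: next=.  (t=0,i=4, bit1=0)
  nb ...: next=#  (t=1,i=0, bit0=1)
  bits 00110101 = 53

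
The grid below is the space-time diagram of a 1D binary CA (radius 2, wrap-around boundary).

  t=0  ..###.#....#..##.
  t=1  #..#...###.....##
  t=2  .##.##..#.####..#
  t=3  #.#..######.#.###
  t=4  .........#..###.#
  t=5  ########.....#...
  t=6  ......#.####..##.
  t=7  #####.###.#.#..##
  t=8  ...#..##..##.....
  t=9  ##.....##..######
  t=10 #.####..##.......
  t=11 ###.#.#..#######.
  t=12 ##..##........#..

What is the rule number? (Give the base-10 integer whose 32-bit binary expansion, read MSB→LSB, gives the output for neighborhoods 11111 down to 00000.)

  nb #####: next=.  (t=3,i=7, bit31=0)
  nb ####.: next=#  (t=2,i=12, bit30=1)
  nb ###.#: next=.  (t=0,i=4, bit29=0)
  nb ###..: next=.  (t=1,i=0, bit28=0)
  nb ##.##: next=.  (t=2,i=3, bit27=0)
  nb ##.#.: next=.  (t=0,i=5, bit26=0)
  nb ##..#: next=#  (t=1,i=1, bit25=1)
  nb ##...: next=#  (t=0,i=16, bit24=1)
  nb #.###: next=#  (t=2,i=10, bit23=1)
  nb #.##.: next=.  (t=2,i=1, bit22=0)
  nb #.#.#: next=#  (t=3,i=12, bit21=1)
  nb #.#..: next=.  (t=0,i=6, bit20=0)
  nb #..##: next=.  (t=0,i=13, bit19=0)
  nb #..#.: next=#  (t=1,i=2, bit18=1)
  nb #...#: next=#  (t=0,i=0, bit17=1)
  nb #....: next=#  (t=0,i=8, bit16=1)
  nb .####: next=.  (t=2,i=11, bit15=0)
  nb .###.: next=#  (t=0,i=3, bit14=1)
  nb .##.#: next=#  (t=2,i=2, bit13=1)
  nb .##..: next=#  (t=0,i=15, bit12=1)
  nb .#.##: next=#  (t=2,i=0, bit11=1)
  nb .#.#.: next=#  (t=7,i=11, bit10=1)
  nb .#..#: next=.  (t=0,i=12, bit9=0)
  nb .#...: next=#  (t=0,i=7, bit8=1)
  nb ..###: next=.  (t=0,i=2, bit7=0)
  nb ..##.: next=.  (t=0,i=14, bit6=0)
  nb ..#.#: next=#  (t=2,i=8, bit5=1)
  nb ..#..: next=.  (t=0,i=11, bit4=0)
  nb ...##: next=.  (t=0,i=1, bit3=0)
  nb ...#.: next=.  (t=0,i=10, bit2=0)
  nb ....#: next=#  (t=0,i=9, bit1=1)
  nb .....: next=#  (t=1,i=12, bit0=1)
  bits 01000011101001110111110100100011 = 1135050019

1135050019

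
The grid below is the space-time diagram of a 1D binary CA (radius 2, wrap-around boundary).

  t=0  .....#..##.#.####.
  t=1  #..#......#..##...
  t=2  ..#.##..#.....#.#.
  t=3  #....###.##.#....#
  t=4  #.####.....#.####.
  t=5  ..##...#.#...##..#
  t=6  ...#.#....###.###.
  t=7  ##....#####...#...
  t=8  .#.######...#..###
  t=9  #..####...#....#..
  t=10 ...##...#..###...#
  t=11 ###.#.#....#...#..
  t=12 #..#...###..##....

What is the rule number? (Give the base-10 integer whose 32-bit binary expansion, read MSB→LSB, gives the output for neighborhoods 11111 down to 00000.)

  #####|#  b31=1 t=7,i=8
  ####.|.  b30=0 t=0,i=15
  ###.#|.  b29=0 t=3,i=7
  ###..|.  b28=0 t=0,i=16
  ##.##|.  b27=0 t=3,i=8
  ##.#.|#  b26=1 t=0,i=10
  ##..#|#  b25=1 t=2,i=6
  ##...|.  b24=0 t=0,i=17
  #.###|#  b23=1 t=0,i=13
  #.##.|.  b22=0 t=2,i=4
  #.#.#|.  b21=0 t=0,i=11
  #.#..|.  b20=0 t=2,i=16
  #..##|.  b19=0 t=0,i=7
  #..#.|#  b18=1 t=1,i=2
  #...#|#  b17=1 t=1,i=16
  #....|#  b16=1 t=0,i=0
  .####|#  b15=1 t=0,i=14
  .###.|.  b14=0 t=3,i=6
  .##.#|.  b13=0 t=0,i=9
  .##..|#  b12=1 t=1,i=14
  .#.##|.  b11=0 t=0,i=12
  .#.#.|.  b10=0 t=2,i=15
  .#..#|.  b9=0 t=0,i=6
  .#...|#  b8=1 t=1,i=4
  ..###|#  b7=1 t=3,i=5
  ..##.|.  b6=0 t=0,i=8
  ..#.#|.  b5=0 t=2,i=2
  ..#..|.  b4=0 t=0,i=5
  ...##|#  b3=1 t=3,i=4
  ...#.|.  b2=0 t=0,i=4
  ....#|#  b1=1 t=0,i=3
  .....|.  b0=0 t=0,i=1
  bits 10000110100001111001000110001010 = 2257031562

2257031562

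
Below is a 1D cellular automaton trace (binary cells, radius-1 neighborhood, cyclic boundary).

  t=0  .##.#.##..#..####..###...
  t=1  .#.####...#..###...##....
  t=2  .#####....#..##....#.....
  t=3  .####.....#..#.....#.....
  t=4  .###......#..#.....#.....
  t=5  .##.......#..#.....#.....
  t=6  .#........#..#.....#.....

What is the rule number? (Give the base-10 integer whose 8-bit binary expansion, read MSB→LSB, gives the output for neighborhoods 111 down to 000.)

  ### -> #   bit 7 = 1  t=0,i=14
  ##. -> .   bit 6 = 0  t=0,i=2
  #.# -> #   bit 5 = 1  t=0,i=3
  #.. -> .   bit 4 = 0  t=0,i=8
  .## -> #   bit 3 = 1  t=0,i=1
  .#. -> #   bit 2 = 1  t=0,i=4
  ..# -> .   bit 1 = 0  t=0,i=0
  ... -> .   bit 0 = 0  t=0,i=23
  bits 10101100 = 172

172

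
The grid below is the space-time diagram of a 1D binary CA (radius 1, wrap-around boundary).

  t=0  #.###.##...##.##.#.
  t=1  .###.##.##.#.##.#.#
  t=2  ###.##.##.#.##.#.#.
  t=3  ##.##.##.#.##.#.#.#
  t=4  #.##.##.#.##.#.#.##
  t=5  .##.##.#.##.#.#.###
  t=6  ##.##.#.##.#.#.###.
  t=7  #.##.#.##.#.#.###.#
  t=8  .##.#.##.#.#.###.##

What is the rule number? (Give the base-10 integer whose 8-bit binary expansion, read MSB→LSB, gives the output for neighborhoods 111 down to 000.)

185

  [7] ### => #  t=0,i=3
  [6] ##. => .  t=0,i=4
  [5] #.# => #  t=0,i=1
  [4] #.. => #  t=0,i=8
  [3] .## => #  t=0,i=2
  [2] .#. => .  t=0,i=0
  [1] ..# => .  t=0,i=10
  [0] ... => #  t=0,i=9
  bits 10111001 = 185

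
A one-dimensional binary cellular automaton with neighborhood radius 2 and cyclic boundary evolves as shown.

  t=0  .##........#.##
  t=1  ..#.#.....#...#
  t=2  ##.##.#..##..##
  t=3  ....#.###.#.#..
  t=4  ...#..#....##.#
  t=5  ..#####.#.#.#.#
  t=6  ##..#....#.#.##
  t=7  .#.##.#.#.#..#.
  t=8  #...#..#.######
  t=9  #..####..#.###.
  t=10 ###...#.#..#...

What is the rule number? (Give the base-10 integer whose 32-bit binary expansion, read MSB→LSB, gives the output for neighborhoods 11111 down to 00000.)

  [31] ##### => #  t=5,i=4
  [30] ####. => .  t=2,i=0
  [29] ###.# => .  t=2,i=1
  [28] ###.. => #  t=6,i=1
  [27] ##.## => .  t=0,i=0
  [26] ##.#. => .  t=2,i=5
  [25] ##..# => .  t=2,i=11
  [24] ##... => .  t=0,i=3
  [23] #.### => #  t=3,i=6
  [22] #.##. => .  t=0,i=1
  [21] #.#.# => .  t=3,i=10
  [20] #.#.. => #  t=1,i=4
  [19] #..## => #  t=2,i=8
  [18] #..#. => #  t=1,i=1
  [17] #...# => .  t=1,i=12
  [16] #.... => #  t=0,i=4
  [15] .#### => .  t=2,i=14
  [14] .###. => .  t=3,i=7
  [13] .##.# => #  t=0,i=14
  [12] .##.. => #  t=0,i=2
  [11] .#.## => .  t=0,i=12
  [10] .#.#. => #  t=1,i=3
  [9] .#..# => #  t=1,i=0
  [8] .#... => .  t=1,i=5
  [7] ..### => .  t=2,i=13
  [6] ..##. => .  t=2,i=9
  [5] ..#.# => .  t=0,i=11
  [4] ..#.. => #  t=1,i=10
  [3] ...## => #  t=4,i=10
  [2] ...#. => #  t=0,i=10
  [1] ....# => .  t=0,i=9
  [0] ..... => .  t=0,i=5
  bits 10010000100111010011011000011100 = 2426222108

2426222108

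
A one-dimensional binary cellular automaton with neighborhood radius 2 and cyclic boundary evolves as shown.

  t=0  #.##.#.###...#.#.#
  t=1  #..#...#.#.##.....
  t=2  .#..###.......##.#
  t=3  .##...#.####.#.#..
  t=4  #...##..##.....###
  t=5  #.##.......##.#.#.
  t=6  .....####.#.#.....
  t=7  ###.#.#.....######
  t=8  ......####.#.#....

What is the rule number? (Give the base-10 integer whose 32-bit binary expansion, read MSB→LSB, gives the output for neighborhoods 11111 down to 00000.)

278110989

  [31] ##### => .  t=7,i=0
  [30] ####. => .  t=3,i=10
  [29] ###.# => .  t=3,i=11
  [28] ###.. => #  t=0,i=9
  [27] ##.## => .  t=0,i=1
  [26] ##.#. => .  t=0,i=4
  [25] ##..# => .  t=4,i=6
  [24] ##... => .  t=0,i=10
  [23] #.### => #  t=0,i=7
  [22] #.##. => .  t=0,i=2
  [21] #.#.# => .  t=0,i=5
  [20] #.#.. => #  t=2,i=1
  [19] #..## => .  t=2,i=3
  [18] #..#. => .  t=1,i=2
  [17] #...# => #  t=0,i=11
  [16] #.... => #  t=1,i=14
  [15] .#### => #  t=3,i=9
  [14] .###. => .  t=0,i=8
  [13] .##.# => #  t=0,i=0
  [12] .##.. => .  t=1,i=12
  [11] .#.## => .  t=0,i=6
  [10] .#.#. => .  t=0,i=14
  [9] .#..# => #  t=1,i=1
  [8] .#... => #  t=1,i=4
  [7] ..### => .  t=2,i=4
  [6] ..##. => .  t=2,i=14
  [5] ..#.# => .  t=0,i=13
  [4] ..#.. => .  t=1,i=0
  [3] ...## => #  t=2,i=13
  [2] ...#. => #  t=0,i=12
  [1] ....# => .  t=1,i=16
  [0] ..... => #  t=1,i=15
  bits 00010000100100111010001100001101 = 278110989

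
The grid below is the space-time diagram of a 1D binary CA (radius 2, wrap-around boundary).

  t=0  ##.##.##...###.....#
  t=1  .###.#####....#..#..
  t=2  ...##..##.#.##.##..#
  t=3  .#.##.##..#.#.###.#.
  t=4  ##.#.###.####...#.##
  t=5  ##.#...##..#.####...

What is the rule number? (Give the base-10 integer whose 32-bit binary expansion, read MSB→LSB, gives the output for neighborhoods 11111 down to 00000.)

3917354598

  ##### -> #   bit 31 = 1  t=1,i=7
  ####. -> #   bit 30 = 1  t=1,i=8
  ###.# -> #   bit 29 = 1  t=0,i=1
  ###.. -> .   bit 28 = 0  t=0,i=13
  ##.## -> #   bit 27 = 1  t=0,i=2
  ##.#. -> .   bit 26 = 0  t=2,i=9
  ##..# -> .   bit 25 = 0  t=2,i=5
  ##... -> #   bit 24 = 1  t=0,i=8
  #.### -> .   bit 23 = 0  t=1,i=5
  #.##. -> #   bit 22 = 1  t=0,i=3
  #.#.# -> #   bit 21 = 1  t=2,i=10
  #.#.. -> #   bit 20 = 1  t=3,i=18
  #..## -> #   bit 19 = 1  t=2,i=6
  #..#. -> #   bit 18 = 1  t=1,i=16
  #...# -> #   bit 17 = 1  t=0,i=9
  #.... -> .   bit 16 = 0  t=0,i=15
  .#### -> .   bit 15 = 0  t=1,i=6
  .###. -> .   bit 14 = 0  t=0,i=0
  .##.# -> .   bit 13 = 0  t=0,i=4
  .##.. -> #   bit 12 = 1  t=0,i=7
  .#.## -> .   bit 11 = 0  t=2,i=11
  .#.#. -> #   bit 10 = 1  t=3,i=11
  .#..# -> #   bit 9 = 1  t=1,i=15
  .#... -> .   bit 8 = 0  t=1,i=18
  ..### -> .   bit 7 = 0  t=0,i=11
  ..##. -> #   bit 6 = 1  t=2,i=3
  ..#.# -> #   bit 5 = 1  t=3,i=1
  ..#.. -> .   bit 4 = 0  t=1,i=14
  ...## -> .   bit 3 = 0  t=0,i=10
  ...#. -> #   bit 2 = 1  t=1,i=13
  ....# -> #   bit 1 = 1  t=0,i=17
  ..... -> .   bit 0 = 0  t=0,i=16
  bits 11101001011111100001011001100110 = 3917354598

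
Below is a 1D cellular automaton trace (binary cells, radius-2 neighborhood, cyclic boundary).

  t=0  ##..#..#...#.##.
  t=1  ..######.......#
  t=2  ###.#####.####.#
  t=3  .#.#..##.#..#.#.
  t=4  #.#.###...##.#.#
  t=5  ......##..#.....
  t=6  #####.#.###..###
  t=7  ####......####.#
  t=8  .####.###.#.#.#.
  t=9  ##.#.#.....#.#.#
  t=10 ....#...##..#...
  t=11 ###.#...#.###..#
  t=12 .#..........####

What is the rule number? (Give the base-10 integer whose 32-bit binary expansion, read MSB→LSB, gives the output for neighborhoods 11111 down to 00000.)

3674998483

  [31] ##### => #  t=1,i=4
  [30] ####. => #  t=1,i=6
  [29] ###.# => .  t=2,i=2
  [28] ###.. => #  t=1,i=7
  [27] ##.## => #  t=0,i=15
  [26] ##.#. => .  t=3,i=8
  [25] ##..# => #  t=0,i=2
  [24] ##... => #  t=1,i=8
  [23] #.### => .  t=2,i=4
  [22] #.##. => .  t=0,i=0
  [21] #.#.# => .  t=4,i=2
  [20] #.#.. => .  t=3,i=3
  [19] #..## => #  t=1,i=1
  [18] #..#. => #  t=0,i=3
  [17] #...# => .  t=0,i=9
  [16] #.... => .  t=1,i=9
  [15] .#### => .  t=1,i=3
  [14] .###. => .  t=4,i=5
  [13] .##.# => .  t=0,i=14
  [12] .##.. => .  t=0,i=1
  [11] .#.## => .  t=0,i=12
  [10] .#.#. => #  t=3,i=2
  [9] .#..# => #  t=0,i=5
  [8] .#... => .  t=0,i=8
  [7] ..### => #  t=1,i=2
  [6] ..##. => #  t=3,i=6
  [5] ..#.# => .  t=0,i=11
  [4] ..#.. => #  t=0,i=4
  [3] ...## => .  t=4,i=9
  [2] ...#. => .  t=0,i=10
  [1] ....# => #  t=1,i=13
  [0] ..... => #  t=1,i=10
  bits 11011011000011000000011011010011 = 3674998483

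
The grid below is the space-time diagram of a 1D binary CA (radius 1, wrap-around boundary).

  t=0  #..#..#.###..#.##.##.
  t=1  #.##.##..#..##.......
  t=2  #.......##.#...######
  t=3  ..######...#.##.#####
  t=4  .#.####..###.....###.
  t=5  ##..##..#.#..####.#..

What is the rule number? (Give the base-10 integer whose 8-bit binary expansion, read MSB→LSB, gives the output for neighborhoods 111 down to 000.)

135

  ### -> #   bit 7 = 1  t=0,i=9
  ##. -> .   bit 6 = 0  t=0,i=10
  #.# -> .   bit 5 = 0  t=0,i=7
  #.. -> .   bit 4 = 0  t=0,i=1
  .## -> .   bit 3 = 0  t=0,i=8
  .#. -> #   bit 2 = 1  t=0,i=0
  ..# -> #   bit 1 = 1  t=0,i=2
  ... -> #   bit 0 = 1  t=1,i=15
  bits 10000111 = 135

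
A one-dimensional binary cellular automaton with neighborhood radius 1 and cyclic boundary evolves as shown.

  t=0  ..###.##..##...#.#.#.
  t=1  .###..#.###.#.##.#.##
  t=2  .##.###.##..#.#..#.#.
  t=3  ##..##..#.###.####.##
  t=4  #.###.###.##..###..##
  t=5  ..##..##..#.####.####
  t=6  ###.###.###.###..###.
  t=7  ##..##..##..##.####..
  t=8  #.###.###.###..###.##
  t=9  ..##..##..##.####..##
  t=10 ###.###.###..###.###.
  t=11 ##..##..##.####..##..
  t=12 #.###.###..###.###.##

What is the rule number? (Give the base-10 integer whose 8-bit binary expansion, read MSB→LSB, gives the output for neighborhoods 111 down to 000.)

158

  ###|#  b7=1 t=0,i=3
  ##.|.  b6=0 t=0,i=4
  #.#|.  b5=0 t=0,i=5
  #..|#  b4=1 t=0,i=8
  .##|#  b3=1 t=0,i=2
  .#.|#  b2=1 t=0,i=15
  ..#|#  b1=1 t=0,i=1
  ...|.  b0=0 t=0,i=0
  bits 10011110 = 158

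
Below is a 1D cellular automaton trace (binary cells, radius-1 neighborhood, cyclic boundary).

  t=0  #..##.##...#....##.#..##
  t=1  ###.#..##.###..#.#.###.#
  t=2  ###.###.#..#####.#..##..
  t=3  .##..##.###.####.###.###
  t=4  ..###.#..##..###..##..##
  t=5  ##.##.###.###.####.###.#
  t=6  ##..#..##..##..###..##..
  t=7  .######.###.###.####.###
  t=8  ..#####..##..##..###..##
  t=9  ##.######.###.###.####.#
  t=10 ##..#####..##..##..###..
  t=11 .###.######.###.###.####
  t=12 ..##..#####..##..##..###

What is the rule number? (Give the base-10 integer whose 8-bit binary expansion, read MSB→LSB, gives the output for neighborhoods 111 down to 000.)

214

  ###|#  b7=1 t=0,i=23
  ##.|#  b6=1 t=0,i=0
  #.#|.  b5=0 t=0,i=5
  #..|#  b4=1 t=0,i=1
  .##|.  b3=0 t=0,i=3
  .#.|#  b2=1 t=0,i=11
  ..#|#  b1=1 t=0,i=2
  ...|.  b0=0 t=0,i=9
  bits 11010110 = 214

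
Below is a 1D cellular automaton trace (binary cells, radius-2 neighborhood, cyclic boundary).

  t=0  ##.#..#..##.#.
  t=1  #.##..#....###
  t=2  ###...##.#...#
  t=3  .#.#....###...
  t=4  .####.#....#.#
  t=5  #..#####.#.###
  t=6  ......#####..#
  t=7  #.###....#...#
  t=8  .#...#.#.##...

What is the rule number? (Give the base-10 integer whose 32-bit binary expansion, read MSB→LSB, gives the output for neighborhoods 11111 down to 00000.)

  [31] ##### => .  t=5,i=5
  [30] ####. => #  t=1,i=13
  [29] ###.# => #  t=1,i=0
  [28] ###.. => .  t=2,i=2
  [27] ##.## => #  t=1,i=1
  [26] ##.#. => #  t=0,i=2
  [25] ##..# => .  t=1,i=4
  [24] ##... => #  t=2,i=3
  [23] #.### => .  t=4,i=1
  [22] #.##. => #  t=0,i=0
  [21] #.#.# => #  t=0,i=12
  [20] #.#.. => #  t=0,i=3
  [19] #..## => .  t=0,i=8
  [18] #..#. => .  t=0,i=5
  [17] #...# => .  t=2,i=4
  [16] #.... => .  t=1,i=8
  [15] .#### => .  t=1,i=12
  [14] .###. => .  t=3,i=9
  [13] .##.# => .  t=0,i=1
  [12] .##.. => .  t=1,i=3
  [11] .#.## => #  t=0,i=13
  [10] .#.#. => #  t=3,i=2
  [9] .#..# => .  t=0,i=4
  [8] .#... => #  t=1,i=7
  [7] ..### => .  t=1,i=11
  [6] ..##. => .  t=0,i=9
  [5] ..#.# => #  t=3,i=1
  [4] ..#.. => #  t=0,i=6
  [3] ...## => .  t=1,i=10
  [2] ...#. => .  t=3,i=0
  [1] ....# => #  t=1,i=9
  [0] ..... => #  t=6,i=2
  bits 01101101011100000000110100110011 = 1836059955

1836059955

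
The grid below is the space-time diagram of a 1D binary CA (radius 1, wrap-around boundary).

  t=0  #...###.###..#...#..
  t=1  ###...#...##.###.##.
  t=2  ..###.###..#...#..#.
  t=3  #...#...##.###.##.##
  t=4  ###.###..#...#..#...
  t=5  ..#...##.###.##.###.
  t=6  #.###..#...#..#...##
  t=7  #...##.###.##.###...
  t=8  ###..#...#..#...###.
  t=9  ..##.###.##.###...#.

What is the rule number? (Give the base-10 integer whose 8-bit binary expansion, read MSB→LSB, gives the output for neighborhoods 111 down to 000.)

85

  nb ###: next=.  (t=0,i=5, bit7=0)
  nb ##.: next=#  (t=0,i=6, bit6=1)
  nb #.#: next=.  (t=0,i=7, bit5=0)
  nb #..: next=#  (t=0,i=1, bit4=1)
  nb .##: next=.  (t=0,i=4, bit3=0)
  nb .#.: next=#  (t=0,i=0, bit2=1)
  nb ..#: next=.  (t=0,i=3, bit1=0)
  nb ...: next=#  (t=0,i=2, bit0=1)
  bits 01010101 = 85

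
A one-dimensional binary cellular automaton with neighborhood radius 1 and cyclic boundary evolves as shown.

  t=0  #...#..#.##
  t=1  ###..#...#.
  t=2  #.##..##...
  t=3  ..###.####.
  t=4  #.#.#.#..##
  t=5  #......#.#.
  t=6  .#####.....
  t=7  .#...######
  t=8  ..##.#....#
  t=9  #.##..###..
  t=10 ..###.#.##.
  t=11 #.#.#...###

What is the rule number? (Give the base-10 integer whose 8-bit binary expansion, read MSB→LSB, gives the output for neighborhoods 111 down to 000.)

  nb ###: next=.  (t=0,i=10, bit7=0)
  nb ##.: next=#  (t=0,i=0, bit6=1)
  nb #.#: next=.  (t=0,i=8, bit5=0)
  nb #..: next=#  (t=0,i=1, bit4=1)
  nb .##: next=#  (t=0,i=9, bit3=1)
  nb .#.: next=.  (t=0,i=4, bit2=0)
  nb ..#: next=.  (t=0,i=3, bit1=0)
  nb ...: next=#  (t=0,i=2, bit0=1)
  bits 01011001 = 89

89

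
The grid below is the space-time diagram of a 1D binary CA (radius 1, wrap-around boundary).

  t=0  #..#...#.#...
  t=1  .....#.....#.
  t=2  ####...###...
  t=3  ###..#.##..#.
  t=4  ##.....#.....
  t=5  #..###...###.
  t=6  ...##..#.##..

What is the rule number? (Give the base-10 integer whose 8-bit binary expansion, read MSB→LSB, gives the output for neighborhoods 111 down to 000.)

  ###|#  b7=1 t=2,i=1
  ##.|.  b6=0 t=2,i=3
  #.#|.  b5=0 t=0,i=8
  #..|.  b4=0 t=0,i=1
  .##|#  b3=1 t=2,i=0
  .#.|.  b2=0 t=0,i=0
  ..#|.  b1=0 t=0,i=2
  ...|#  b0=1 t=0,i=5
  bits 10001001 = 137

137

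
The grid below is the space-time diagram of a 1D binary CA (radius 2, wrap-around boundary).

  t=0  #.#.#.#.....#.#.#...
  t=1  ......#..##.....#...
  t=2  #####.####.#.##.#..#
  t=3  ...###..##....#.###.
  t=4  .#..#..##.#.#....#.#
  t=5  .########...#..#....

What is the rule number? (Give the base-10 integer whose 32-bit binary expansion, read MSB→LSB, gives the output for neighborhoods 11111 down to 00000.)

  nb #####: next=.  (t=2,i=1, bit31=0)
  nb ####.: next=#  (t=2,i=3, bit30=1)
  nb ###.#: next=#  (t=2,i=4, bit29=1)
  nb ###..: next=.  (t=3,i=5, bit28=0)
  nb ##.##: next=#  (t=2,i=5, bit27=1)
  nb ##.#.: next=.  (t=2,i=10, bit26=0)
  nb ##..#: next=.  (t=3,i=6, bit25=0)
  nb ##...: next=#  (t=1,i=11, bit24=1)
  nb #.###: next=.  (t=2,i=6, bit23=0)
  nb #.##.: next=.  (t=2,i=13, bit22=0)
  nb #.#.#: next=.  (t=0,i=2, bit21=0)
  nb #.#..: next=#  (t=0,i=6, bit20=1)
  nb #..##: next=#  (t=1,i=8, bit19=1)
  nb #..#.: next=#  (t=4,i=3, bit18=1)
  nb #...#: next=.  (t=0,i=18, bit17=0)
  nb #....: next=.  (t=0,i=8, bit16=0)
  nb .####: next=.  (t=2,i=0, bit15=0)
  nb .###.: next=#  (t=3,i=4, bit14=1)
  nb .##.#: next=#  (t=2,i=14, bit13=1)
  nb .##..: next=.  (t=1,i=10, bit12=0)
  nb .#.##: next=.  (t=2,i=12, bit11=0)
  nb .#.#.: next=.  (t=0,i=1, bit10=0)
  nb .#..#: next=#  (t=1,i=7, bit9=1)
  nb .#...: next=.  (t=0,i=7, bit8=0)
  nb ..###: next=.  (t=2,i=19, bit7=0)
  nb ..##.: next=#  (t=1,i=9, bit6=1)
  nb ..#.#: next=.  (t=0,i=0, bit5=0)
  nb ..#..: next=#  (t=1,i=6, bit4=1)
  nb ...##: next=.  (t=3,i=2, bit3=0)
  nb ...#.: next=.  (t=0,i=11, bit2=0)
  nb ....#: next=#  (t=0,i=10, bit1=1)
  nb .....: next=#  (t=0,i=9, bit0=1)
  bits 01101001000111000110001001010011 = 1763467859

1763467859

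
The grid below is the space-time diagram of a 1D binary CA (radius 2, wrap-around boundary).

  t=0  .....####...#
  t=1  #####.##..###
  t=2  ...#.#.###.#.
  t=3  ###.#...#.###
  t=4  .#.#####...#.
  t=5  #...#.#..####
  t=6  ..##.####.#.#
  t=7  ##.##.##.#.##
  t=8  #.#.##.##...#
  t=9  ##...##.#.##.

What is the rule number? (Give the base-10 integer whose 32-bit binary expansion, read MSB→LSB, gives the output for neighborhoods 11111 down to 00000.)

1310717727

  ##### -> .   bit 31 = 0  t=1,i=0
  ####. -> #   bit 30 = 1  t=0,i=7
  ###.# -> .   bit 29 = 0  t=1,i=4
  ###.. -> .   bit 28 = 0  t=0,i=8
  ##.## -> #   bit 27 = 1  t=1,i=5
  ##.#. -> #   bit 26 = 1  t=2,i=10
  ##..# -> #   bit 25 = 1  t=1,i=8
  ##... -> .   bit 24 = 0  t=0,i=9
  #.### -> .   bit 23 = 0  t=2,i=7
  #.##. -> .   bit 22 = 0  t=1,i=6
  #.#.# -> .   bit 21 = 0  t=2,i=5
  #.#.. -> #   bit 20 = 1  t=2,i=11
  #..## -> #   bit 19 = 1  t=1,i=9
  #..#. -> #   bit 18 = 1  t=4,i=0
  #...# -> #   bit 17 = 1  t=0,i=10
  #.... -> #   bit 16 = 1  t=0,i=1
  .#### -> #   bit 15 = 1  t=0,i=6
  .###. -> #   bit 14 = 1  t=2,i=8
  .##.# -> #   bit 13 = 1  t=6,i=3
  .##.. -> #   bit 12 = 1  t=1,i=7
  .#.## -> .   bit 11 = 0  t=2,i=6
  .#.#. -> #   bit 10 = 1  t=2,i=4
  .#..# -> #   bit 9 = 1  t=4,i=12
  .#... -> #   bit 8 = 1  t=0,i=0
  ..### -> .   bit 7 = 0  t=0,i=5
  ..##. -> .   bit 6 = 0  t=6,i=2
  ..#.# -> .   bit 5 = 0  t=2,i=3
  ..#.. -> #   bit 4 = 1  t=0,i=12
  ...## -> #   bit 3 = 1  t=0,i=4
  ...#. -> #   bit 2 = 1  t=0,i=11
  ....# -> #   bit 1 = 1  t=0,i=3
  ..... -> #   bit 0 = 1  t=0,i=2
  bits 01001110000111111111011100011111 = 1310717727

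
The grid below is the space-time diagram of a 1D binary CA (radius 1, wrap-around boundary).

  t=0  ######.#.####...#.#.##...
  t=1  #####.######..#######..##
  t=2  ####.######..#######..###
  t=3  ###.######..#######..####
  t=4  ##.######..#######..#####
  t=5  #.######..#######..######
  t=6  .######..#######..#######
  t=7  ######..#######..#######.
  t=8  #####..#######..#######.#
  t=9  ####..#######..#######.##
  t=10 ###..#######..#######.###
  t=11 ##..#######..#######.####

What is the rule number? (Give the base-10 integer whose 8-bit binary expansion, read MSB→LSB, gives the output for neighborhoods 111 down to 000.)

175

  nb ###: next=#  (t=0,i=1, bit7=1)
  nb ##.: next=.  (t=0,i=5, bit6=0)
  nb #.#: next=#  (t=0,i=6, bit5=1)
  nb #..: next=.  (t=0,i=13, bit4=0)
  nb .##: next=#  (t=0,i=0, bit3=1)
  nb .#.: next=#  (t=0,i=7, bit2=1)
  nb ..#: next=#  (t=0,i=15, bit1=1)
  nb ...: next=#  (t=0,i=14, bit0=1)
  bits 10101111 = 175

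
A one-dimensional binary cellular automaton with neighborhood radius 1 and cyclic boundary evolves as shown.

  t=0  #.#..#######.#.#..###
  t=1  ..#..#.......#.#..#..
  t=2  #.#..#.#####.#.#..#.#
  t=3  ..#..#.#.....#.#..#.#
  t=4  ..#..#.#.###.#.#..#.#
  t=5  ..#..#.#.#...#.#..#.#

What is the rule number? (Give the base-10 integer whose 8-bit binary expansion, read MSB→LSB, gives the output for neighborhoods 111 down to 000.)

13

  nb ###: next=.  (t=0,i=6, bit7=0)
  nb ##.: next=.  (t=0,i=0, bit6=0)
  nb #.#: next=.  (t=0,i=1, bit5=0)
  nb #..: next=.  (t=0,i=3, bit4=0)
  nb .##: next=#  (t=0,i=5, bit3=1)
  nb .#.: next=#  (t=0,i=2, bit2=1)
  nb ..#: next=.  (t=0,i=4, bit1=0)
  nb ...: next=#  (t=1,i=0, bit0=1)
  bits 00001101 = 13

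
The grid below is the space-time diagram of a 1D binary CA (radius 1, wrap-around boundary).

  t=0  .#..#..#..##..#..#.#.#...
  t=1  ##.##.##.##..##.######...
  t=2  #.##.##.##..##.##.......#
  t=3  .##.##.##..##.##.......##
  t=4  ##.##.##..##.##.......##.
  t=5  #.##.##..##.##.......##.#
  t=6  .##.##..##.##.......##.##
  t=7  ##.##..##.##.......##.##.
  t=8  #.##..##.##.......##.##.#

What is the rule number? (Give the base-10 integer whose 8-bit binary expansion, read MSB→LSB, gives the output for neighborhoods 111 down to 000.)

46

  ### -> .   bit 7 = 0  t=1,i=17
  ##. -> .   bit 6 = 0  t=0,i=11
  #.# -> #   bit 5 = 1  t=0,i=18
  #.. -> .   bit 4 = 0  t=0,i=2
  .## -> #   bit 3 = 1  t=0,i=10
  .#. -> #   bit 2 = 1  t=0,i=1
  ..# -> #   bit 1 = 1  t=0,i=0
  ... -> .   bit 0 = 0  t=0,i=23
  bits 00101110 = 46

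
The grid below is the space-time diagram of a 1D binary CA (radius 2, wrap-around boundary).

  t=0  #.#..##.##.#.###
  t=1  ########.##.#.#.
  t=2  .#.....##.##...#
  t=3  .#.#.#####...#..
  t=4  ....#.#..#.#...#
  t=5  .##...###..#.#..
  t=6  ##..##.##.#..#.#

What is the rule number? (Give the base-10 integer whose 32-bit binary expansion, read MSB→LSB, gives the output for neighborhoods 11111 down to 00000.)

1008724554

  nb #####: next=.  (t=1,i=2, bit31=0)
  nb ####.: next=.  (t=0,i=15, bit30=0)
  nb ###.#: next=#  (t=0,i=0, bit29=1)
  nb ###..: next=#  (t=3,i=9, bit28=1)
  nb ##.##: next=#  (t=0,i=7, bit27=1)
  nb ##.#.: next=#  (t=0,i=1, bit26=1)
  nb ##..#: next=.  (t=5,i=9, bit25=0)
  nb ##...: next=.  (t=2,i=12, bit24=0)
  nb #.###: next=.  (t=0,i=13, bit23=0)
  nb #.##.: next=.  (t=0,i=8, bit22=0)
  nb #.#.#: next=.  (t=0,i=11, bit21=0)
  nb #.#..: next=#  (t=0,i=2, bit20=1)
  nb #..##: next=#  (t=0,i=4, bit19=1)
  nb #..#.: next=#  (t=4,i=8, bit18=1)
  nb #...#: next=#  (t=2,i=13, bit17=1)
  nb #....: next=#  (t=2,i=3, bit16=1)
  nb .####: next=#  (t=0,i=14, bit15=1)
  nb .###.: next=#  (t=5,i=7, bit14=1)
  nb .##.#: next=#  (t=0,i=6, bit13=1)
  nb .##..: next=.  (t=2,i=11, bit12=0)
  nb .#.##: next=#  (t=0,i=12, bit11=1)
  nb .#.#.: next=.  (t=1,i=13, bit10=0)
  nb .#..#: next=#  (t=0,i=3, bit9=1)
  nb .#...: next=.  (t=2,i=2, bit8=0)
  nb ..###: next=.  (t=5,i=6, bit7=0)
  nb ..##.: next=#  (t=0,i=5, bit6=1)
  nb ..#.#: next=.  (t=2,i=15, bit5=0)
  nb ..#..: next=.  (t=3,i=13, bit4=0)
  nb ...##: next=#  (t=2,i=6, bit3=1)
  nb ...#.: next=.  (t=2,i=14, bit2=0)
  nb ....#: next=#  (t=2,i=5, bit1=1)
  nb .....: next=.  (t=2,i=4, bit0=0)
  bits 00111100000111111110101001001010 = 1008724554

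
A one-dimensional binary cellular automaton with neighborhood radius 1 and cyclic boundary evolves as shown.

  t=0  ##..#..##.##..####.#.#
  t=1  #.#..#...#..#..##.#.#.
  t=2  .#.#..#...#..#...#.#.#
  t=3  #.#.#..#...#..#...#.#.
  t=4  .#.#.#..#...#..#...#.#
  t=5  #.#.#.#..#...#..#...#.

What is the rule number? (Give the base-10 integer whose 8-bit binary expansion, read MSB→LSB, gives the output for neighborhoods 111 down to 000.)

176

  [7] ### => #  t=0,i=0
  [6] ##. => .  t=0,i=1
  [5] #.# => #  t=0,i=9
  [4] #.. => #  t=0,i=2
  [3] .## => .  t=0,i=7
  [2] .#. => .  t=0,i=4
  [1] ..# => .  t=0,i=3
  [0] ... => .  t=1,i=7
  bits 10110000 = 176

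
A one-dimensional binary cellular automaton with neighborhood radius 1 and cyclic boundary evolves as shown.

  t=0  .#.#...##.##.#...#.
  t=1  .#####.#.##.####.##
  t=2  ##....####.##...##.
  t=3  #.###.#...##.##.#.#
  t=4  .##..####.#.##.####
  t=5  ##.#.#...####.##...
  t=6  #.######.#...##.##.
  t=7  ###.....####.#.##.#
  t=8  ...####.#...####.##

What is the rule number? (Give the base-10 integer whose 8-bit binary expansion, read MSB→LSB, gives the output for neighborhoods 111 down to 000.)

61

  ###|.  b7=0 t=1,i=2
  ##.|.  b6=0 t=0,i=8
  #.#|#  b5=1 t=0,i=2
  #..|#  b4=1 t=0,i=4
  .##|#  b3=1 t=0,i=7
  .#.|#  b2=1 t=0,i=1
  ..#|.  b1=0 t=0,i=0
  ...|#  b0=1 t=0,i=5
  bits 00111101 = 61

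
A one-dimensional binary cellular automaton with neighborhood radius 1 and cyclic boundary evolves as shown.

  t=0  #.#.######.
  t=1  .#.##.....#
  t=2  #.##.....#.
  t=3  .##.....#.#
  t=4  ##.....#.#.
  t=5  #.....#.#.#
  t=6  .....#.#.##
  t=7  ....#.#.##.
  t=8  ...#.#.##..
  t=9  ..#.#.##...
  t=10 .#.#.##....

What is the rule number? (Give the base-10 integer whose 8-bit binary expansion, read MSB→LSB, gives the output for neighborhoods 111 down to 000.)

  ### -> .   bit 7 = 0  t=0,i=5
  ##. -> .   bit 6 = 0  t=0,i=9
  #.# -> #   bit 5 = 1  t=0,i=1
  #.. -> .   bit 4 = 0  t=1,i=5
  .## -> #   bit 3 = 1  t=0,i=4
  .#. -> .   bit 2 = 0  t=0,i=0
  ..# -> #   bit 1 = 1  t=1,i=9
  ... -> .   bit 0 = 0  t=1,i=6
  bits 00101010 = 42

42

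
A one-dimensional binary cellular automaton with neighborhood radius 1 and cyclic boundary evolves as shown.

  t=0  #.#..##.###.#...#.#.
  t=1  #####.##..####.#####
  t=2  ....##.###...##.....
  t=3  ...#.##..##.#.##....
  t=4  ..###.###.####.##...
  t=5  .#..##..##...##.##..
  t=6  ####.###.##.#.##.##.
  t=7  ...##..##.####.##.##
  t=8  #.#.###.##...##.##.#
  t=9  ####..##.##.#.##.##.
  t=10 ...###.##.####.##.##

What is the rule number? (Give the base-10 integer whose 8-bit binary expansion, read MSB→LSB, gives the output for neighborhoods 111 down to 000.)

118

  nb ###: next=.  (t=0,i=9, bit7=0)
  nb ##.: next=#  (t=0,i=6, bit6=1)
  nb #.#: next=#  (t=0,i=1, bit5=1)
  nb #..: next=#  (t=0,i=3, bit4=1)
  nb .##: next=.  (t=0,i=5, bit3=0)
  nb .#.: next=#  (t=0,i=0, bit2=1)
  nb ..#: next=#  (t=0,i=4, bit1=1)
  nb ...: next=.  (t=0,i=14, bit0=0)
  bits 01110110 = 118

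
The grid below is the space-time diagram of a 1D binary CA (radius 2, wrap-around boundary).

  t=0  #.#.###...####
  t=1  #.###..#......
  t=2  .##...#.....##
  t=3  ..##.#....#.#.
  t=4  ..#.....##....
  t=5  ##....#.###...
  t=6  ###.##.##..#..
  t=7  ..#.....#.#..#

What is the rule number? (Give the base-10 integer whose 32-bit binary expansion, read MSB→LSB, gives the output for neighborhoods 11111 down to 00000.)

  [31] ##### => .  t=0,i=12
  [30] ####. => .  t=0,i=13
  [29] ###.# => #  t=0,i=0
  [28] ###.. => .  t=0,i=6
  [27] ##.## => .  t=2,i=0
  [26] ##.#. => .  t=0,i=1
  [25] ##..# => .  t=1,i=5
  [24] ##... => #  t=0,i=7
  [23] #.### => #  t=0,i=4
  [22] #.##. => .  t=2,i=1
  [21] #.#.# => #  t=0,i=2
  [20] #.#.. => .  t=3,i=5
  [19] #..## => #  t=6,i=13
  [18] #..#. => #  t=1,i=6
  [17] #...# => .  t=0,i=8
  [16] #.... => .  t=1,i=9
  [15] .#### => .  t=0,i=11
  [14] .###. => .  t=0,i=5
  [13] .##.# => .  t=2,i=13
  [12] .##.. => #  t=2,i=2
  [11] .#.## => #  t=0,i=3
  [10] .#.#. => .  t=3,i=11
  [9] .#..# => .  t=6,i=12
  [8] .#... => .  t=1,i=8
  [7] ..### => .  t=0,i=10
  [6] ..##. => #  t=2,i=12
  [5] ..#.# => .  t=1,i=0
  [4] ..#.. => .  t=1,i=7
  [3] ...## => .  t=0,i=9
  [2] ...#. => #  t=1,i=13
  [1] ....# => #  t=1,i=12
  [0] ..... => .  t=1,i=10
  bits 00100001101011000001100001000110 = 564926534

564926534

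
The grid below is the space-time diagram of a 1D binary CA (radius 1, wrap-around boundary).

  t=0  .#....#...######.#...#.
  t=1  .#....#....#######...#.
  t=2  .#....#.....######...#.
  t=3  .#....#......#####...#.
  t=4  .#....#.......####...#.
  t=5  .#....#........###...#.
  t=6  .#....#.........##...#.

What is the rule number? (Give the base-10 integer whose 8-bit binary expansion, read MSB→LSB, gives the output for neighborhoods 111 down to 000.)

228

  nb ###: next=#  (t=0,i=11, bit7=1)
  nb ##.: next=#  (t=0,i=15, bit6=1)
  nb #.#: next=#  (t=0,i=16, bit5=1)
  nb #..: next=.  (t=0,i=2, bit4=0)
  nb .##: next=.  (t=0,i=10, bit3=0)
  nb .#.: next=#  (t=0,i=1, bit2=1)
  nb ..#: next=.  (t=0,i=0, bit1=0)
  nb ...: next=.  (t=0,i=3, bit0=0)
  bits 11100100 = 228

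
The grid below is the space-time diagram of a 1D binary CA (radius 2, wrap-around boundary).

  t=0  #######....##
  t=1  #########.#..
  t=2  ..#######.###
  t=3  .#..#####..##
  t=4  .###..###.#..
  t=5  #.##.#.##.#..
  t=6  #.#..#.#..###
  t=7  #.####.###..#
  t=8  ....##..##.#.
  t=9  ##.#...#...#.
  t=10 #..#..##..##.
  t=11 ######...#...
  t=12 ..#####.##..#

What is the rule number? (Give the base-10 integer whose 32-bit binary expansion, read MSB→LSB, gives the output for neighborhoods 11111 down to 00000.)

  nb #####: next=#  (t=0,i=0, bit31=1)
  nb ####.: next=#  (t=0,i=5, bit30=1)
  nb ###.#: next=#  (t=1,i=8, bit29=1)
  nb ###..: next=#  (t=0,i=6, bit28=1)
  nb ##.##: next=.  (t=2,i=9, bit27=0)
  nb ##.#.: next=.  (t=1,i=9, bit26=0)
  nb ##..#: next=.  (t=2,i=0, bit25=0)
  nb ##...: next=#  (t=0,i=7, bit24=1)
  nb #.###: next=.  (t=2,i=10, bit23=0)
  nb #.##.: next=#  (t=5,i=2, bit22=1)
  nb #.#.#: next=#  (t=5,i=5, bit21=1)
  nb #.#..: next=#  (t=1,i=10, bit20=1)
  nb #..##: next=#  (t=1,i=12, bit19=1)
  nb #..#.: next=#  (t=5,i=12, bit18=1)
  nb #...#: next=.  (t=4,i=12, bit17=0)
  nb #....: next=#  (t=0,i=8, bit16=1)
  nb .####: next=.  (t=0,i=12, bit15=0)
  nb .###.: next=#  (t=2,i=11, bit14=1)
  nb .##.#: next=.  (t=3,i=12, bit13=0)
  nb .##..: next=.  (t=8,i=5, bit12=0)
  nb .#.##: next=.  (t=5,i=1, bit11=0)
  nb .#.#.: next=.  (t=6,i=6, bit10=0)
  nb .#..#: next=#  (t=1,i=11, bit9=1)
  nb .#...: next=.  (t=4,i=11, bit8=0)
  nb ..###: next=.  (t=0,i=11, bit7=0)
  nb ..##.: next=.  (t=3,i=11, bit6=0)
  nb ..#.#: next=#  (t=5,i=0, bit5=1)
  nb ..#..: next=#  (t=9,i=7, bit4=1)
  nb ...##: next=#  (t=0,i=10, bit3=1)
  nb ...#.: next=#  (t=9,i=6, bit2=1)
  nb ....#: next=.  (t=0,i=9, bit1=0)
  nb .....: next=#  (t=8,i=1, bit0=1)
  bits 11110001011111010100001000111101 = 4051518013

4051518013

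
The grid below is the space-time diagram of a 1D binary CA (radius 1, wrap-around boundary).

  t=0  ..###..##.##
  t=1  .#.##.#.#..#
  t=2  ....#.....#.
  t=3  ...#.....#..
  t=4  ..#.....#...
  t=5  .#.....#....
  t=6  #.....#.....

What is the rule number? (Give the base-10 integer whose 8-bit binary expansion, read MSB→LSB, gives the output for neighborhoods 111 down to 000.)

  ### -> #   bit 7 = 1  t=0,i=3
  ##. -> #   bit 6 = 1  t=0,i=4
  #.# -> .   bit 5 = 0  t=0,i=9
  #.. -> .   bit 4 = 0  t=0,i=0
  .## -> .   bit 3 = 0  t=0,i=2
  .#. -> .   bit 2 = 0  t=1,i=1
  ..# -> #   bit 1 = 1  t=0,i=1
  ... -> .   bit 0 = 0  t=2,i=0
  bits 11000010 = 194

194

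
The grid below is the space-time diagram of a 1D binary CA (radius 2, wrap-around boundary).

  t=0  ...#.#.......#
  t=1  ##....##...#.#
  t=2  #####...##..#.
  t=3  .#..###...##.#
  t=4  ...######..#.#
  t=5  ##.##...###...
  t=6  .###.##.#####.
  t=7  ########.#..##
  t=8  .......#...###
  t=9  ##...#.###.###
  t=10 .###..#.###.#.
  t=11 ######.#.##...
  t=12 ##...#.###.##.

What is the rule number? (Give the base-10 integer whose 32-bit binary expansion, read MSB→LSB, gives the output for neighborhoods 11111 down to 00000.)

  nb #####: next=.  (t=2,i=2, bit31=0)
  nb ####.: next=.  (t=2,i=3, bit30=0)
  nb ###.#: next=#  (t=6,i=3, bit29=1)
  nb ###..: next=#  (t=1,i=1, bit28=1)
  nb ##.##: next=#  (t=5,i=2, bit27=1)
  nb ##.#.: next=.  (t=3,i=12, bit26=0)
  nb ##..#: next=#  (t=2,i=10, bit25=1)
  nb ##...: next=#  (t=1,i=2, bit24=1)
  nb #.###: next=.  (t=1,i=13, bit23=0)
  nb #.##.: next=#  (t=5,i=3, bit22=1)
  nb #.#.#: next=#  (t=3,i=13, bit21=1)
  nb #.#..: next=.  (t=0,i=5, bit20=0)
  nb #..##: next=#  (t=3,i=3, bit19=1)
  nb #..#.: next=#  (t=2,i=11, bit18=1)
  nb #...#: next=#  (t=0,i=1, bit17=1)
  nb #....: next=#  (t=0,i=7, bit16=1)
  nb .####: next=#  (t=2,i=1, bit15=1)
  nb .###.: next=#  (t=1,i=0, bit14=1)
  nb .##.#: next=#  (t=3,i=11, bit13=1)
  nb .##..: next=.  (t=1,i=7, bit12=0)
  nb .#.##: next=#  (t=1,i=12, bit11=1)
  nb .#.#.: next=.  (t=0,i=4, bit10=0)
  nb .#..#: next=.  (t=3,i=2, bit9=0)
  nb .#...: next=#  (t=0,i=0, bit8=1)
  nb ..###: next=#  (t=3,i=4, bit7=1)
  nb ..##.: next=.  (t=1,i=6, bit6=0)
  nb ..#.#: next=.  (t=0,i=3, bit5=0)
  nb ..#..: next=#  (t=0,i=13, bit4=1)
  nb ...##: next=.  (t=1,i=5, bit3=0)
  nb ...#.: next=.  (t=0,i=2, bit2=0)
  nb ....#: next=#  (t=0,i=11, bit1=1)
  nb .....: next=.  (t=0,i=8, bit0=0)
  bits 00111011011011111110100110010010 = 997190034

997190034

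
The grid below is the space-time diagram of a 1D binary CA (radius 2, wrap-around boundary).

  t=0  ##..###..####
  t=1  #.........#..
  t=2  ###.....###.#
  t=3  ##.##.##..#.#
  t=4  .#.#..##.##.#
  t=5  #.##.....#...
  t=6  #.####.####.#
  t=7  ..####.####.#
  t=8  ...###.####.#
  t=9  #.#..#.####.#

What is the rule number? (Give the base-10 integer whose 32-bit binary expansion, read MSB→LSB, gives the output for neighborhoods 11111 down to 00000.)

1641387326

  ##### -> .   bit 31 = 0  t=0,i=11
  ####. -> #   bit 30 = 1  t=0,i=0
  ###.# -> #   bit 29 = 1  t=2,i=10
  ###.. -> .   bit 28 = 0  t=0,i=1
  ##.## -> .   bit 27 = 0  t=2,i=11
  ##.#. -> .   bit 26 = 0  t=4,i=11
  ##..# -> .   bit 25 = 0  t=0,i=2
  ##... -> #   bit 24 = 1  t=2,i=3
  #.### -> #   bit 23 = 1  t=2,i=12
  #.##. -> #   bit 22 = 1  t=3,i=3
  #.#.# -> .   bit 21 = 0  t=4,i=1
  #.#.. -> #   bit 20 = 1  t=4,i=3
  #..## -> .   bit 19 = 0  t=0,i=3
  #..#. -> #   bit 18 = 1  t=1,i=12
  #...# -> .   bit 17 = 0  t=5,i=11
  #.... -> #   bit 16 = 1  t=1,i=2
  .#### -> #   bit 15 = 1  t=0,i=10
  .###. -> .   bit 14 = 0  t=0,i=5
  .##.# -> .   bit 13 = 0  t=3,i=4
  .##.. -> #   bit 12 = 1  t=3,i=7
  .#.## -> .   bit 11 = 0  t=3,i=11
  .#.#. -> #   bit 10 = 1  t=4,i=0
  .#..# -> .   bit 9 = 0  t=1,i=11
  .#... -> #   bit 8 = 1  t=1,i=1
  ..### -> .   bit 7 = 0  t=0,i=4
  ..##. -> .   bit 6 = 0  t=4,i=6
  ..#.# -> #   bit 5 = 1  t=3,i=10
  ..#.. -> #   bit 4 = 1  t=1,i=0
  ...## -> #   bit 3 = 1  t=2,i=7
  ...#. -> #   bit 2 = 1  t=1,i=9
  ....# -> #   bit 1 = 1  t=1,i=8
  ..... -> .   bit 0 = 0  t=1,i=3
  bits 01100001110101011001010100111110 = 1641387326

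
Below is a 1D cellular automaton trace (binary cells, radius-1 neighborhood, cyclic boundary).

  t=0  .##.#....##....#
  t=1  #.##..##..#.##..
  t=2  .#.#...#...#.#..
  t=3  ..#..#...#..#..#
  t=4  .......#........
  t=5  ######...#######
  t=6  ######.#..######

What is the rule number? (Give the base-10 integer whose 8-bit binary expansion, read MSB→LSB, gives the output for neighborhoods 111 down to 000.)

  nb ###: next=#  (t=5,i=0, bit7=1)
  nb ##.: next=#  (t=0,i=2, bit6=1)
  nb #.#: next=#  (t=0,i=0, bit5=1)
  nb #..: next=.  (t=0,i=5, bit4=0)
  nb .##: next=.  (t=0,i=1, bit3=0)
  nb .#.: next=.  (t=0,i=4, bit2=0)
  nb ..#: next=.  (t=0,i=8, bit1=0)
  nb ...: next=#  (t=0,i=6, bit0=1)
  bits 11100001 = 225

225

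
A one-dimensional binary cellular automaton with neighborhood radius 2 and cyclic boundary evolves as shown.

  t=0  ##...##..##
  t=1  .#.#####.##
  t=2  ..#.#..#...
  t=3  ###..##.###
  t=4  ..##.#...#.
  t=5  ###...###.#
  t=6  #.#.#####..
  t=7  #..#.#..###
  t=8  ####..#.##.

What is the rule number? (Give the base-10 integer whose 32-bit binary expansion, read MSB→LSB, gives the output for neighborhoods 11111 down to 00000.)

  ##### -> .   bit 31 = 0  t=1,i=5
  ####. -> .   bit 30 = 0  t=0,i=0
  ###.# -> #   bit 29 = 1  t=1,i=7
  ###.. -> #   bit 28 = 1  t=0,i=1
  ##.## -> .   bit 27 = 0  t=1,i=8
  ##.#. -> .   bit 26 = 0  t=1,i=0
  ##..# -> #   bit 25 = 1  t=0,i=7
  ##... -> .   bit 24 = 0  t=0,i=2
  #.### -> .   bit 23 = 0  t=1,i=3
  #.##. -> .   bit 22 = 0  t=1,i=9
  #.#.# -> .   bit 21 = 0  t=1,i=1
  #.#.. -> .   bit 20 = 0  t=2,i=4
  #..## -> .   bit 19 = 0  t=0,i=8
  #..#. -> #   bit 18 = 1  t=2,i=6
  #...# -> #   bit 17 = 1  t=0,i=3
  #.... -> #   bit 16 = 1  t=2,i=9
  .#### -> #   bit 15 = 1  t=0,i=10
  .###. -> #   bit 14 = 1  t=5,i=7
  .##.# -> .   bit 13 = 0  t=1,i=10
  .##.. -> #   bit 12 = 1  t=0,i=6
  .#.## -> #   bit 11 = 1  t=1,i=2
  .#.#. -> .   bit 10 = 0  t=2,i=3
  .#..# -> #   bit 9 = 1  t=2,i=5
  .#... -> #   bit 8 = 1  t=2,i=8
  ..### -> #   bit 7 = 1  t=0,i=9
  ..##. -> #   bit 6 = 1  t=0,i=5
  ..#.# -> #   bit 5 = 1  t=2,i=2
  ..#.. -> .   bit 4 = 0  t=2,i=7
  ...## -> #   bit 3 = 1  t=0,i=4
  ...#. -> #   bit 2 = 1  t=2,i=1
  ....# -> #   bit 1 = 1  t=2,i=0
  ..... -> #   bit 0 = 1  t=2,i=10
  bits 00110010000001111101101111101111 = 839375855

839375855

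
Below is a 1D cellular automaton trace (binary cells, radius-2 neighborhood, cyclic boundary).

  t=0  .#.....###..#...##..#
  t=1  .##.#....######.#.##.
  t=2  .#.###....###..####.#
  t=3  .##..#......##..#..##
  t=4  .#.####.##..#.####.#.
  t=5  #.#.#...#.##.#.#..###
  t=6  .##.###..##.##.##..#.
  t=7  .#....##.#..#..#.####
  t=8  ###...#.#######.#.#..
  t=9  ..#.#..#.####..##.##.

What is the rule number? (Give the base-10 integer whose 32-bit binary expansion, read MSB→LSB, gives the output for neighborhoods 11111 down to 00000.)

  nb #####: next=#  (t=1,i=11, bit31=1)
  nb ####.: next=.  (t=1,i=13, bit30=0)
  nb ###.#: next=.  (t=1,i=14, bit29=0)
  nb ###..: next=#  (t=0,i=9, bit28=1)
  nb ##.##: next=.  (t=3,i=0, bit27=0)
  nb ##.#.: next=#  (t=1,i=3, bit26=1)
  nb ##..#: next=#  (t=0,i=10, bit25=1)
  nb ##...: next=.  (t=2,i=6, bit24=0)
  nb #.###: next=.  (t=2,i=3, bit23=0)
  nb #.##.: next=#  (t=1,i=18, bit22=1)
  nb #.#.#: next=#  (t=1,i=16, bit21=1)
  nb #.#..: next=#  (t=0,i=1, bit20=1)
  nb #..##: next=.  (t=1,i=0, bit19=0)
  nb #..#.: next=#  (t=0,i=11, bit18=1)
  nb #...#: next=#  (t=0,i=14, bit17=1)
  nb #....: next=.  (t=0,i=3, bit16=0)
  nb .####: next=#  (t=1,i=10, bit15=1)
  nb .###.: next=.  (t=0,i=8, bit14=0)
  nb .##.#: next=.  (t=1,i=2, bit13=0)
  nb .##..: next=.  (t=0,i=17, bit12=0)
  nb .#.##: next=#  (t=1,i=17, bit11=1)
  nb .#.#.: next=.  (t=0,i=0, bit10=0)
  nb .#..#: next=#  (t=3,i=17, bit9=1)
  nb .#...: next=#  (t=0,i=2, bit8=1)
  nb ..###: next=.  (t=0,i=7, bit7=0)
  nb ..##.: next=#  (t=0,i=16, bit6=1)
  nb ..#.#: next=.  (t=0,i=20, bit5=0)
  nb ..#..: next=#  (t=0,i=12, bit4=1)
  nb ...##: next=.  (t=0,i=6, bit3=0)
  nb ...#.: next=.  (t=5,i=7, bit2=0)
  nb ....#: next=.  (t=0,i=5, bit1=0)
  nb .....: next=#  (t=0,i=4, bit0=1)
  bits 10010110011101101000101101010001 = 2524351313

2524351313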